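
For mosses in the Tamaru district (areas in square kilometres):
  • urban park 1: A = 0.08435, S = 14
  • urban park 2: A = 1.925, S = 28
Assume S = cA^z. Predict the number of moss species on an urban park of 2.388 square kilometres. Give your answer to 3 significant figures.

29.4

z = ln(28/14) / ln(1.925/0.08435) = 0.6931 / 3.1277 = 0.2216
c = 14 / 0.08435^0.2216 = 14 / 0.5781 = 24.22
S₃ = 24.22 × 2.388^0.2216 = 24.22 × 1.213 ≈ 29.37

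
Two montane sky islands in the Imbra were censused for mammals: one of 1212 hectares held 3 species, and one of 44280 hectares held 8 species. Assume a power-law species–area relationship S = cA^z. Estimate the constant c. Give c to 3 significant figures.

0.433

z = ln(S₂/S₁) / ln(A₂/A₁) = ln(8/3) / ln(44280/1212) = 0.9808 / 3.5983 = 0.2726
c = S₁ / A₁^z = 3 / 1212^0.2726 = 3 / 6.927 = 0.4331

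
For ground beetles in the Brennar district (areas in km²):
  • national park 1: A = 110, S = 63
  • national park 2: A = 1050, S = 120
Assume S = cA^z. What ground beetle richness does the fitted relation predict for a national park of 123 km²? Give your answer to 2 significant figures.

z = ln(120/63) / ln(1050/110) = 0.6444 / 2.2561 = 0.2856
c = 63 / 110^0.2856 = 63 / 3.829 = 16.45
S₃ = 16.45 × 123^0.2856 = 16.45 × 3.953 ≈ 65.04

65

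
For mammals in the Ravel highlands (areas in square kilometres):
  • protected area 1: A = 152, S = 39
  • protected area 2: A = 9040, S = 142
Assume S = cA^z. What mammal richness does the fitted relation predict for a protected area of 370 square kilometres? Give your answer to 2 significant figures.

z = ln(142/39) / ln(9040/152) = 1.2923 / 4.0855 = 0.3163
c = 39 / 152^0.3163 = 39 / 4.899 = 7.961
S₃ = 7.961 × 370^0.3163 = 7.961 × 6.491 ≈ 51.67

52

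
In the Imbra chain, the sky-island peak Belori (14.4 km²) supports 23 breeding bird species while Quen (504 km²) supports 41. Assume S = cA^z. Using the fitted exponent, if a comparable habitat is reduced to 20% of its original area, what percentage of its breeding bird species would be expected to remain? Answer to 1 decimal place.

77.0%

z = ln(41/23) / ln(504/14.4) = 0.5781 / 3.5553 = 0.1626
S_new/S_old = (A_new/A_old)^z = 0.2^0.1626 = exp(0.1626 × -1.6094) = 0.7698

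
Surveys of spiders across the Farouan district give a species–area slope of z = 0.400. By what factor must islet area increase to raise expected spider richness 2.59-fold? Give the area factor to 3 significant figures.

10.8

(A₂/A₁)^0.4 = 2.59, so A₂/A₁ = 2.59^(1/0.4) = 2.59^2.5
ln(A₂/A₁) = ln 2.59 / 0.4 = 0.9517 / 0.4 = 2.3791
A₂/A₁ = e^2.3791 ≈ 10.8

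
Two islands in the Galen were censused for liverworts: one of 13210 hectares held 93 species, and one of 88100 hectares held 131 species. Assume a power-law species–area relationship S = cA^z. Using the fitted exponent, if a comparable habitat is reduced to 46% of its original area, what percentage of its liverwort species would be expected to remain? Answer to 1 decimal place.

86.9%

z = ln(131/93) / ln(88100/13210) = 0.3426 / 1.8975 = 0.1806
S_new/S_old = (A_new/A_old)^z = 0.46^0.1806 = exp(0.1806 × -0.7765) = 0.8692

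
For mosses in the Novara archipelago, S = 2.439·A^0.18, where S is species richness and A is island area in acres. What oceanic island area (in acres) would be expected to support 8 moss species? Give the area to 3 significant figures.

8 = 2.439 × A^0.18  ⇒  A^0.18 = 8/2.439 = 3.28
ln A = ln(3.28) / 0.18 = 1.1879 / 0.18 = 6.5992
A = e^6.5992 ≈ 734.5 acres

734 acres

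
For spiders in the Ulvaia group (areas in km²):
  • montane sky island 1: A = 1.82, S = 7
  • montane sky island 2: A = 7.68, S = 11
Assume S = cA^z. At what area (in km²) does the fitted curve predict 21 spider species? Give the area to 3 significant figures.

60.2 km²

z = ln(11/7) / ln(7.68/1.82) = 0.4520 / 1.4398 = 0.3139
c = 7 / 1.82^0.3139 = 7 / 1.207 = 5.8
A = (21/5.8)^(1/0.3139) ⇒ ln A = ln(3.62)/0.3139 = 4.0984
A = e^4.0984 ≈ 60.25 km²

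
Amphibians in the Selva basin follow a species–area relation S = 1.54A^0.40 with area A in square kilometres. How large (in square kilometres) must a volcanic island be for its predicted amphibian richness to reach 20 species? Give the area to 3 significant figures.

608 square kilometres

20 = 1.54 × A^0.4  ⇒  A^0.4 = 20/1.54 = 12.99
ln A = ln(12.99) / 0.4 = 2.5639 / 0.4 = 6.4099
A = e^6.4099 ≈ 607.8 square kilometres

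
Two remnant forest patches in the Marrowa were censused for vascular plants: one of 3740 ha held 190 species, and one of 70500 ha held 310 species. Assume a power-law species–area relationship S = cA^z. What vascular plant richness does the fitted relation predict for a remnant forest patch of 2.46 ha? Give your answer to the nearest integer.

56

z = ln(310/190) / ln(70500/3740) = 0.4895 / 2.9365 = 0.1667
c = 190 / 3740^0.1667 = 190 / 3.941 = 48.21
S₃ = 48.21 × 2.46^0.1667 = 48.21 × 1.162 ≈ 56.01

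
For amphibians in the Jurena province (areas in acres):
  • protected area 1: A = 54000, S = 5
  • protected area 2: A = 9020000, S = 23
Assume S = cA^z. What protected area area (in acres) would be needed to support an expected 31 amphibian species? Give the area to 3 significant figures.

z = ln(23/5) / ln(9020000/54000) = 1.5261 / 5.1182 = 0.2982
c = 5 / 54000^0.2982 = 5 / 25.76 = 0.1941
A = (31/0.1941)^(1/0.2982) ⇒ ln A = ln(159.7)/0.2982 = 17.0161
A = e^17.0161 ≈ 24546153 acres

24500000 acres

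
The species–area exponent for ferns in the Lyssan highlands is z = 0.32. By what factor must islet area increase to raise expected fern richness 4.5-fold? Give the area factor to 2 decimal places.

109.97

(A₂/A₁)^0.32 = 4.5, so A₂/A₁ = 4.5^(1/0.32) = 4.5^3.125
ln(A₂/A₁) = ln 4.5 / 0.32 = 1.5041 / 0.32 = 4.7002
A₂/A₁ = e^4.7002 ≈ 110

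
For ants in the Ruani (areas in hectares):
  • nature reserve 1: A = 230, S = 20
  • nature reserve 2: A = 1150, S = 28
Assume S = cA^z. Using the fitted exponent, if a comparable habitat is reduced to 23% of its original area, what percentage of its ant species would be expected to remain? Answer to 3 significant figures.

z = ln(28/20) / ln(1150/230) = 0.3365 / 1.6094 = 0.2091
S_new/S_old = (A_new/A_old)^z = 0.23^0.2091 = exp(0.2091 × -1.4697) = 0.7355

73.5%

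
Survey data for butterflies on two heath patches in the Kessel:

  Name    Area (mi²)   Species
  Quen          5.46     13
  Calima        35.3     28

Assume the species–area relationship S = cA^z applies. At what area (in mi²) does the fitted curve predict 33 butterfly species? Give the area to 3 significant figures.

52.6 mi²

z = ln(28/13) / ln(35.3/5.46) = 0.7673 / 1.8664 = 0.4111
c = 13 / 5.46^0.4111 = 13 / 2.009 = 6.47
A = (33/6.47)^(1/0.4111) ⇒ ln A = ln(5.101)/0.4111 = 3.9636
A = e^3.9636 ≈ 52.64 mi²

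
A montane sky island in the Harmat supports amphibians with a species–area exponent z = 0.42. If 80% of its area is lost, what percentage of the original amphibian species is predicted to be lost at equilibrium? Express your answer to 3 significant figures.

49.1%

S_new/S_old = (A_new/A_old)^z = 0.2^0.42
= exp(0.42 × ln 0.2) = exp(0.42 × -1.6094) = exp(-0.6760) ≈ 0.5087
Fraction lost = 1 − 0.5087 = 0.4913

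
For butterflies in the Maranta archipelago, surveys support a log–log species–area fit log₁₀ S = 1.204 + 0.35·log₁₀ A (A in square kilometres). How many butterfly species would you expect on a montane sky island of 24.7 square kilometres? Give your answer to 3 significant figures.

S = 16 × 24.7^0.35 = 16 × 3.072 ≈ 49.14

49.1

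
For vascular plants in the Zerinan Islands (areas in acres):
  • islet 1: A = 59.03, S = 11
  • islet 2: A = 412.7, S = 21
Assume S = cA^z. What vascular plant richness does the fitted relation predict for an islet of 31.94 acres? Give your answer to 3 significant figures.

z = ln(21/11) / ln(412.7/59.03) = 0.6466 / 1.9447 = 0.3325
c = 11 / 59.03^0.3325 = 11 / 3.881 = 2.835
S₃ = 2.835 × 31.94^0.3325 = 2.835 × 3.164 ≈ 8.968

8.97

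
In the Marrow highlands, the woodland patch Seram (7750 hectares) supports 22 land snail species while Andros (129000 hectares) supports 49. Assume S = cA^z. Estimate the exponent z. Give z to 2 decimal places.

0.28

Taking logs: ln S = ln c + z ln A, so z = (ln S₂ − ln S₁)/(ln A₂ − ln A₁).
z = ln(49/22) / ln(129000/7750) = ln(2.227) / ln(16.65) = 0.8008 / 2.8121 = 0.2848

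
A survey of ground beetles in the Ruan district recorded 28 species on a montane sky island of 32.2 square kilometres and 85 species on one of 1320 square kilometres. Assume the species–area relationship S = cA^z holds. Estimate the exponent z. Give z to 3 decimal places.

0.299

Taking logs: ln S = ln c + z ln A, so z = (ln S₂ − ln S₁)/(ln A₂ − ln A₁).
z = ln(85/28) / ln(1320/32.2) = ln(3.036) / ln(40.99) = 1.1104 / 3.7134 = 0.2990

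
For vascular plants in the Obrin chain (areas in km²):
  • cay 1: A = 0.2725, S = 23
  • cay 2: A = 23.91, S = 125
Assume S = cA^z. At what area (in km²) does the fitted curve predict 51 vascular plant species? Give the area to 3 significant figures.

z = ln(125/23) / ln(23.91/0.2725) = 1.6928 / 4.4744 = 0.3783
c = 23 / 0.2725^0.3783 = 23 / 0.6115 = 37.61
A = (51/37.61)^(1/0.3783) ⇒ ln A = ln(1.356)/0.3783 = 0.8047
A = e^0.8047 ≈ 2.236 km²

2.24 km²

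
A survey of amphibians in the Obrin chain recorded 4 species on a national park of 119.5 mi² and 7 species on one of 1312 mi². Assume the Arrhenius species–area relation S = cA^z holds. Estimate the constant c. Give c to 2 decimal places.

1.31

z = ln(S₂/S₁) / ln(A₂/A₁) = ln(7/4) / ln(1312/119.5) = 0.5596 / 2.3960 = 0.2336
c = S₁ / A₁^z = 4 / 119.5^0.2336 = 4 / 3.056 = 1.309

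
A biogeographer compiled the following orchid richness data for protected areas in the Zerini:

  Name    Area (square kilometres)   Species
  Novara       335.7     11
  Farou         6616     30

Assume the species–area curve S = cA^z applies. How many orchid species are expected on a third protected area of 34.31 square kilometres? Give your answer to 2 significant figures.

5.1

z = ln(30/11) / ln(6616/335.7) = 1.0033 / 2.9810 = 0.3366
c = 11 / 335.7^0.3366 = 11 / 7.082 = 1.553
S₃ = 1.553 × 34.31^0.3366 = 1.553 × 3.287 ≈ 5.105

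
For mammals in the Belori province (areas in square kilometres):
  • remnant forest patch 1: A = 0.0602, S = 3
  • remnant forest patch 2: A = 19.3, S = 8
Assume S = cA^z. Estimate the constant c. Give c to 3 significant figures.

4.84

z = ln(S₂/S₁) / ln(A₂/A₁) = ln(8/3) / ln(19.3/0.0602) = 0.9808 / 5.7702 = 0.1700
c = S₁ / A₁^z = 3 / 0.0602^0.1700 = 3 / 0.6202 = 4.837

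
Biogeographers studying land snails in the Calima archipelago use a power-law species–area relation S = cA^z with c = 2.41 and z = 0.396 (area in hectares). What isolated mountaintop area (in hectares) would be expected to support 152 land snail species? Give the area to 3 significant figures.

152 = 2.41 × A^0.396  ⇒  A^0.396 = 152/2.41 = 63.07
ln A = ln(63.07) / 0.396 = 4.1443 / 0.396 = 10.4653
A = e^10.4653 ≈ 35077 hectares

35100 hectares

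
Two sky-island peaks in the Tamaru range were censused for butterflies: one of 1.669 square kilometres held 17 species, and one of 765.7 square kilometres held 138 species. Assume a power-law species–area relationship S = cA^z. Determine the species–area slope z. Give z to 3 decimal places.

Taking logs: ln S = ln c + z ln A, so z = (ln S₂ − ln S₁)/(ln A₂ − ln A₁).
z = ln(138/17) / ln(765.7/1.669) = ln(8.118) / ln(458.8) = 2.0940 / 6.1286 = 0.3417

0.342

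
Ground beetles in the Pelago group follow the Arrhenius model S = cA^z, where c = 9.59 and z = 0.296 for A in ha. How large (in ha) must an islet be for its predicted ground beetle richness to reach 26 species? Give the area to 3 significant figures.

26 = 9.59 × A^0.296  ⇒  A^0.296 = 26/9.59 = 2.711
ln A = ln(2.711) / 0.296 = 0.9974 / 0.296 = 3.3695
A = e^3.3695 ≈ 29.06 ha

29.1 ha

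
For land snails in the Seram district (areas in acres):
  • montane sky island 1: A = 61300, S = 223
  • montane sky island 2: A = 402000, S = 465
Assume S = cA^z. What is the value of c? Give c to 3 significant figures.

3.00

z = ln(S₂/S₁) / ln(A₂/A₁) = ln(465/223) / ln(402000/61300) = 0.7349 / 1.8807 = 0.3907
c = S₁ / A₁^z = 223 / 61300^0.3907 = 223 / 74.25 = 3.003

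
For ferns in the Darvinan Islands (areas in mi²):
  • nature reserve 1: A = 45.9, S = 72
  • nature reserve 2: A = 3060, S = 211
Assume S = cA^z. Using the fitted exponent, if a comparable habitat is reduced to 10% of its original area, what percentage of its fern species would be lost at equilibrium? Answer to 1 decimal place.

z = ln(211/72) / ln(3060/45.9) = 1.0752 / 4.1997 = 0.2560
S_new/S_old = (A_new/A_old)^z = 0.1^0.2560 = exp(0.2560 × -2.3026) = 0.5546
Fraction lost = 1 − 0.5546 = 0.4454

44.5%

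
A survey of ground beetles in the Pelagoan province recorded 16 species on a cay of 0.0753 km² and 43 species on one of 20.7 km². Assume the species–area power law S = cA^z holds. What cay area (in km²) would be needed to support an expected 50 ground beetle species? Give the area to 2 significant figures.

49 km²

z = ln(43/16) / ln(20.7/0.0753) = 0.9886 / 5.6164 = 0.1760
c = 16 / 0.0753^0.1760 = 16 / 0.6343 = 25.22
A = (50/25.22)^(1/0.1760) ⇒ ln A = ln(1.982)/0.1760 = 3.8870
A = e^3.8870 ≈ 48.76 km²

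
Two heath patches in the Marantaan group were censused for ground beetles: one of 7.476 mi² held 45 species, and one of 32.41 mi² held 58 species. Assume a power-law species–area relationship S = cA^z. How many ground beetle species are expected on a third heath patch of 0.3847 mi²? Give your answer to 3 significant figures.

z = ln(58/45) / ln(32.41/7.476) = 0.2538 / 1.4668 = 0.1730
c = 45 / 7.476^0.1730 = 45 / 1.416 = 31.77
S₃ = 31.77 × 0.3847^0.1730 = 31.77 × 0.8477 ≈ 26.93

26.9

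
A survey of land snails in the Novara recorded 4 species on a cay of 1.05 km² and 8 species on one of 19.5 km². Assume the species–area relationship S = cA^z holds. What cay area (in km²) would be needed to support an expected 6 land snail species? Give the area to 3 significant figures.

5.80 km²

z = ln(8/4) / ln(19.5/1.05) = 0.6931 / 2.9216 = 0.2372
c = 4 / 1.05^0.2372 = 4 / 1.012 = 3.954
A = (6/3.954)^(1/0.2372) ⇒ ln A = ln(1.517)/0.2372 = 1.7578
A = e^1.7578 ≈ 5.8 km²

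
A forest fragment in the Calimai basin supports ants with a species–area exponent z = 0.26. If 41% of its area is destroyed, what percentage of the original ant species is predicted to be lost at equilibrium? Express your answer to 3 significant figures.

12.8%

S_new/S_old = (A_new/A_old)^z = 0.59^0.26
= exp(0.26 × ln 0.59) = exp(0.26 × -0.5276) = exp(-0.1372) ≈ 0.8718
Fraction lost = 1 − 0.8718 = 0.1282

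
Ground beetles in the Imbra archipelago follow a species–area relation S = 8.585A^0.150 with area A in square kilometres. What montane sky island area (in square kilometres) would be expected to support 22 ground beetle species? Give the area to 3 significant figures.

530 square kilometres

22 = 8.585 × A^0.15  ⇒  A^0.15 = 22/8.585 = 2.563
ln A = ln(2.563) / 0.15 = 0.9410 / 0.15 = 6.2735
A = e^6.2735 ≈ 530.3 square kilometres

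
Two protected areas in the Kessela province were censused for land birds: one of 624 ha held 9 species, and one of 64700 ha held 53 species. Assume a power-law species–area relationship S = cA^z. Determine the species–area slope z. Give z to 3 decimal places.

0.382

Taking logs: ln S = ln c + z ln A, so z = (ln S₂ − ln S₁)/(ln A₂ − ln A₁).
z = ln(53/9) / ln(64700/624) = ln(5.889) / ln(103.7) = 1.7731 / 4.6414 = 0.3820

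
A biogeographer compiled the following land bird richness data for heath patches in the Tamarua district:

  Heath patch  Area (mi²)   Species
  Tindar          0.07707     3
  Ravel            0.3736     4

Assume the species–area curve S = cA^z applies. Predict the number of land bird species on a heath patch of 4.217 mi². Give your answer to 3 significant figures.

z = ln(4/3) / ln(0.3736/0.07707) = 0.2877 / 1.5785 = 0.1823
c = 3 / 0.07707^0.1823 = 3 / 0.6268 = 4.786
S₃ = 4.786 × 4.217^0.1823 = 4.786 × 1.3 ≈ 6.222

6.22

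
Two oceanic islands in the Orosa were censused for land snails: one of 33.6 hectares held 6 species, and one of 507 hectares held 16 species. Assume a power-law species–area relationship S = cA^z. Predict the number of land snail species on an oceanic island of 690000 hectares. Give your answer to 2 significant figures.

z = ln(16/6) / ln(507/33.6) = 0.9808 / 2.7140 = 0.3614
c = 6 / 33.6^0.3614 = 6 / 3.561 = 1.685
S₃ = 1.685 × 690000^0.3614 = 1.685 × 128.9 ≈ 217.1

220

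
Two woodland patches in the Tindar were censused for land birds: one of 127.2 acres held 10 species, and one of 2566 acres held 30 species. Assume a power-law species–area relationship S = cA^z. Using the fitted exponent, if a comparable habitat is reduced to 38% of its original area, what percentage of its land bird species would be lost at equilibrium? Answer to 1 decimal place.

z = ln(30/10) / ln(2566/127.2) = 1.0986 / 3.0043 = 0.3657
S_new/S_old = (A_new/A_old)^z = 0.38^0.3657 = exp(0.3657 × -0.9676) = 0.702
Fraction lost = 1 − 0.702 = 0.298

29.8%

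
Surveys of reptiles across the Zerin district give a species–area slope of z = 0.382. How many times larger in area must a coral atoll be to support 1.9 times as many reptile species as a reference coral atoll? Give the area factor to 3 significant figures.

(A₂/A₁)^0.382 = 1.9, so A₂/A₁ = 1.9^(1/0.382) = 1.9^2.618
ln(A₂/A₁) = ln 1.9 / 0.382 = 0.6419 / 0.382 = 1.6802
A₂/A₁ = e^1.6802 ≈ 5.367

5.37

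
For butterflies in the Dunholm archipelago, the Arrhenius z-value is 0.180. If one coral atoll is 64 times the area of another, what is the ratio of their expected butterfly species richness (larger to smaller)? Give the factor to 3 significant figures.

2.11

S₂/S₁ = (A₂/A₁)^z = 64^0.18
ln(S₂/S₁) = 0.18 × ln 64 = 0.18 × 4.1589 = 0.7486
S₂/S₁ = e^0.7486 ≈ 2.114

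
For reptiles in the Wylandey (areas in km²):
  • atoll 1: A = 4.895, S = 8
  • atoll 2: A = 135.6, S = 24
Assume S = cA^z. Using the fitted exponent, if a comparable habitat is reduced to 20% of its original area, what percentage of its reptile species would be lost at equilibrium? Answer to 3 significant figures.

41.3%

z = ln(24/8) / ln(135.6/4.895) = 1.0986 / 3.3215 = 0.3308
S_new/S_old = (A_new/A_old)^z = 0.2^0.3308 = exp(0.3308 × -1.6094) = 0.5872
Fraction lost = 1 − 0.5872 = 0.4128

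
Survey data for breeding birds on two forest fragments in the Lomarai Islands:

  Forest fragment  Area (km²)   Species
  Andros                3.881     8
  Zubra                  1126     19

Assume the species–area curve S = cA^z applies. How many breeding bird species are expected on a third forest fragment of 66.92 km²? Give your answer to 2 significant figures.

12

z = ln(19/8) / ln(1126/3.881) = 0.8650 / 5.6703 = 0.1525
c = 8 / 3.881^0.1525 = 8 / 1.23 = 6.505
S₃ = 6.505 × 66.92^0.1525 = 6.505 × 1.899 ≈ 12.35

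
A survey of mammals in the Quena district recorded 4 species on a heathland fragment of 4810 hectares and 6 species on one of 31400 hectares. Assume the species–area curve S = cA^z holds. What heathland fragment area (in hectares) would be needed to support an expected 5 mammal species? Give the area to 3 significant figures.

z = ln(6/4) / ln(31400/4810) = 0.4055 / 1.8761 = 0.2161
c = 4 / 4810^0.2161 = 4 / 6.249 = 0.6401
A = (5/0.6401)^(1/0.2161) ⇒ ln A = ln(7.811)/0.2161 = 9.5110
A = e^9.5110 ≈ 13507 hectares

13500 hectares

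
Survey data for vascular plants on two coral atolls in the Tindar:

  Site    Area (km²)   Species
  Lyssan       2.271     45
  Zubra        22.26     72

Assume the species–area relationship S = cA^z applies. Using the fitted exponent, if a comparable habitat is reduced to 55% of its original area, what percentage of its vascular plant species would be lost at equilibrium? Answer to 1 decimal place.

11.6%

z = ln(72/45) / ln(22.26/2.271) = 0.4700 / 2.2826 = 0.2059
S_new/S_old = (A_new/A_old)^z = 0.55^0.2059 = exp(0.2059 × -0.5978) = 0.8842
Fraction lost = 1 − 0.8842 = 0.1158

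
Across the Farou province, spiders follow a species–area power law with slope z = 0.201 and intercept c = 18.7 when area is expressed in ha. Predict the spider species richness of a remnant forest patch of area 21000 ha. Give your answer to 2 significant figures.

S = 18.7 × 21000^0.201
ln S = ln 18.7 + 0.201 × ln 21000 = 2.9285 + 0.201 × 9.9523 = 4.9289
S = e^4.9289 ≈ 138.2

140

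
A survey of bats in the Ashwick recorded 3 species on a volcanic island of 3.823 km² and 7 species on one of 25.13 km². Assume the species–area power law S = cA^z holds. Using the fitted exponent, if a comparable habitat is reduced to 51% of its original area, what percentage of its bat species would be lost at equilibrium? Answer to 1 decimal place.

26.1%

z = ln(7/3) / ln(25.13/3.823) = 0.8473 / 1.8830 = 0.4500
S_new/S_old = (A_new/A_old)^z = 0.51^0.4500 = exp(0.4500 × -0.6733) = 0.7386
Fraction lost = 1 − 0.7386 = 0.2614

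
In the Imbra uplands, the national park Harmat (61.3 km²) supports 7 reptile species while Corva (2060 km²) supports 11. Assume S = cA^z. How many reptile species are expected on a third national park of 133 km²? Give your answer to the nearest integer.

z = ln(11/7) / ln(2060/61.3) = 0.4520 / 3.5147 = 0.1286
c = 7 / 61.3^0.1286 = 7 / 1.698 = 4.123
S₃ = 4.123 × 133^0.1286 = 4.123 × 1.876 ≈ 7.733

8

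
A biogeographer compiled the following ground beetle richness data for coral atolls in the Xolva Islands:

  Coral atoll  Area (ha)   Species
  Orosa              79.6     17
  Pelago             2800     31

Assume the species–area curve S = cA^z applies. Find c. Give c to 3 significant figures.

z = ln(S₂/S₁) / ln(A₂/A₁) = ln(31/17) / ln(2800/79.6) = 0.6008 / 3.5604 = 0.1687
c = S₁ / A₁^z = 17 / 79.6^0.1687 = 17 / 2.093 = 8.122

8.12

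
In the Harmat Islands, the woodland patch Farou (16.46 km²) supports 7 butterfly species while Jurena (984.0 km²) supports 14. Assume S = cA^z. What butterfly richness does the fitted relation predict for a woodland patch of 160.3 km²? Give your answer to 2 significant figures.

z = ln(14/7) / ln(984/16.46) = 0.6931 / 4.0907 = 0.1694
c = 7 / 16.46^0.1694 = 7 / 1.607 = 4.355
S₃ = 4.355 × 160.3^0.1694 = 4.355 × 2.364 ≈ 10.29

10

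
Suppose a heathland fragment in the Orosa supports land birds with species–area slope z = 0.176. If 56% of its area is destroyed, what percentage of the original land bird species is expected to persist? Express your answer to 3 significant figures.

S_new/S_old = (A_new/A_old)^z = 0.44^0.176
= exp(0.176 × ln 0.44) = exp(0.176 × -0.8210) = exp(-0.1445) ≈ 0.8655

86.5%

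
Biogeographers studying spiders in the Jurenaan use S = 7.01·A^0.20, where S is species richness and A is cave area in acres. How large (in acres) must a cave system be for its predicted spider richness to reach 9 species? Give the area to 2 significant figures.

3.5 acres

9 = 7.01 × A^0.2  ⇒  A^0.2 = 9/7.01 = 1.284
ln A = ln(1.284) / 0.2 = 0.2499 / 0.2 = 1.2494
A = e^1.2494 ≈ 3.488 acres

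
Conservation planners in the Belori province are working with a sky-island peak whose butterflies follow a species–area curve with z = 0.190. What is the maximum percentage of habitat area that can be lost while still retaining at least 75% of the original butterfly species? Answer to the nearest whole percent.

78%

Need (A_new/A_old)^0.19 = 0.75, so A_new/A_old = 0.75^(1/0.19) = 0.75^5.263
ln(A_new/A_old) = ln 0.75 / 0.19 = -0.2877 / 0.19 = -1.5141
A_new/A_old = e^-1.5141 ≈ 0.22
Fraction that can be lost = 1 − 0.22 = 0.78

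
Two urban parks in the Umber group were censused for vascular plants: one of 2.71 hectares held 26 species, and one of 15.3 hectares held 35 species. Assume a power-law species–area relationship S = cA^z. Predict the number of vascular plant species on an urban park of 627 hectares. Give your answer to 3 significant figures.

66.2

z = ln(35/26) / ln(15.3/2.71) = 0.2973 / 1.7309 = 0.1717
c = 26 / 2.71^0.1717 = 26 / 1.187 = 21.91
S₃ = 21.91 × 627^0.1717 = 21.91 × 3.023 ≈ 66.22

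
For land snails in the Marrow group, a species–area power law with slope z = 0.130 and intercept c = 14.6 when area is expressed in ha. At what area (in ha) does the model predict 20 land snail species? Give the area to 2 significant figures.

11 ha

20 = 14.6 × A^0.13  ⇒  A^0.13 = 20/14.6 = 1.37
ln A = ln(1.37) / 0.13 = 0.3147 / 0.13 = 2.4209
A = e^2.4209 ≈ 11.26 ha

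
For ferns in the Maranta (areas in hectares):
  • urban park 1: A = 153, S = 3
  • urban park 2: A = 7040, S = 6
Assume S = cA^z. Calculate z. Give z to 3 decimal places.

0.181

Taking logs: ln S = ln c + z ln A, so z = (ln S₂ − ln S₁)/(ln A₂ − ln A₁).
z = ln(6/3) / ln(7040/153) = ln(2) / ln(46.01) = 0.6931 / 3.8289 = 0.1810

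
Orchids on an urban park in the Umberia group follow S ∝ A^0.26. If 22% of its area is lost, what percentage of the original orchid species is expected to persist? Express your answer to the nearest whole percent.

94%

S_new/S_old = (A_new/A_old)^z = 0.78^0.26
= exp(0.26 × ln 0.78) = exp(0.26 × -0.2485) = exp(-0.0646) ≈ 0.9374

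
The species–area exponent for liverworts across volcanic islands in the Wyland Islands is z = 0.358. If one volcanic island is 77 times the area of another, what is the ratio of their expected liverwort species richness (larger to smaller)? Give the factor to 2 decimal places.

4.74

S₂/S₁ = (A₂/A₁)^z = 77^0.358
ln(S₂/S₁) = 0.358 × ln 77 = 0.358 × 4.3438 = 1.5551
S₂/S₁ = e^1.5551 ≈ 4.735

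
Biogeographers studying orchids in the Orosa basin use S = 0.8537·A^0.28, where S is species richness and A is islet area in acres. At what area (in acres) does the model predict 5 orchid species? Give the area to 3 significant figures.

5 = 0.8537 × A^0.28  ⇒  A^0.28 = 5/0.8537 = 5.857
ln A = ln(5.857) / 0.28 = 1.7676 / 0.28 = 6.3129
A = e^6.3129 ≈ 551.6 acres

552 acres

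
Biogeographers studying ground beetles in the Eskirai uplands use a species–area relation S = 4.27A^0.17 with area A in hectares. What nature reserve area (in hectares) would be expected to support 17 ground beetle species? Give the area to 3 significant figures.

17 = 4.27 × A^0.17  ⇒  A^0.17 = 17/4.27 = 3.981
ln A = ln(3.981) / 0.17 = 1.3816 / 0.17 = 8.1271
A = e^8.1271 ≈ 3385 hectares

3380 hectares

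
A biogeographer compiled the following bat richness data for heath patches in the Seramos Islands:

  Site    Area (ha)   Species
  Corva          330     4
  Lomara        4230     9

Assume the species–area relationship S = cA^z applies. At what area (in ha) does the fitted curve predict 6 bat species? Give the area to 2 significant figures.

1200 ha

z = ln(9/4) / ln(4230/330) = 0.8109 / 2.5509 = 0.3179
c = 4 / 330^0.3179 = 4 / 6.319 = 0.633
A = (6/0.633)^(1/0.3179) ⇒ ln A = ln(9.478)/0.3179 = 7.0745
A = e^7.0745 ≈ 1181 ha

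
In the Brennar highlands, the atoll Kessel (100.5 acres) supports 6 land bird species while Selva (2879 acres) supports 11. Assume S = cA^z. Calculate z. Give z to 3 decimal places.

0.181

Taking logs: ln S = ln c + z ln A, so z = (ln S₂ − ln S₁)/(ln A₂ − ln A₁).
z = ln(11/6) / ln(2879/100.5) = ln(1.833) / ln(28.65) = 0.6061 / 3.3550 = 0.1807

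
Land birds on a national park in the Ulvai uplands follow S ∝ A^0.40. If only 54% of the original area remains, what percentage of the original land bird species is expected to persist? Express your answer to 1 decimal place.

78.2%

S_new/S_old = (A_new/A_old)^z = 0.54^0.4
= exp(0.4 × ln 0.54) = exp(0.4 × -0.6162) = exp(-0.2465) ≈ 0.7816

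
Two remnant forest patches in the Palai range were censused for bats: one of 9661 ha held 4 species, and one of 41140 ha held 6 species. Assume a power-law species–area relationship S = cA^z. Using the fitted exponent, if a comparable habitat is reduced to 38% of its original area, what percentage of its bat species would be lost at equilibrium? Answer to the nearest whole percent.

24%

z = ln(6/4) / ln(41140/9661) = 0.4055 / 1.4489 = 0.2798
S_new/S_old = (A_new/A_old)^z = 0.38^0.2798 = exp(0.2798 × -0.9676) = 0.7628
Fraction lost = 1 − 0.7628 = 0.2372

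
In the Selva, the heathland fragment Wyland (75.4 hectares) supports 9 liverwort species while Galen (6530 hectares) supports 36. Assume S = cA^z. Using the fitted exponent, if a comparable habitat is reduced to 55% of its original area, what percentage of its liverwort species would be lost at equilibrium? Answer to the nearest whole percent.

z = ln(36/9) / ln(6530/75.4) = 1.3863 / 4.4614 = 0.3107
S_new/S_old = (A_new/A_old)^z = 0.55^0.3107 = exp(0.3107 × -0.5978) = 0.8305
Fraction lost = 1 − 0.8305 = 0.1695

17%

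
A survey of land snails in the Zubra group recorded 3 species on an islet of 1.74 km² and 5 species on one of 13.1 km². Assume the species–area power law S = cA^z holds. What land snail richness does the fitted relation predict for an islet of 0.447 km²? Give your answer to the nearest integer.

z = ln(5/3) / ln(13.1/1.74) = 0.5108 / 2.0187 = 0.2530
c = 3 / 1.74^0.2530 = 3 / 1.15 = 2.608
S₃ = 2.608 × 0.447^0.2530 = 2.608 × 0.8157 ≈ 2.127

2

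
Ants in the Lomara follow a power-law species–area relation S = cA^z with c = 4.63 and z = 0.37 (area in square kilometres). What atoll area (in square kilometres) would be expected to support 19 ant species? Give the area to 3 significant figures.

45.4 square kilometres

19 = 4.63 × A^0.37  ⇒  A^0.37 = 19/4.63 = 4.104
ln A = ln(4.104) / 0.37 = 1.4119 / 0.37 = 3.8159
A = e^3.8159 ≈ 45.42 square kilometres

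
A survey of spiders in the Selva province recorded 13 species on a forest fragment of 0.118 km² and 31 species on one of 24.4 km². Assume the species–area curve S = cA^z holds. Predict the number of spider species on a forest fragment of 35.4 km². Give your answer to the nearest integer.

z = ln(31/13) / ln(24.4/0.118) = 0.8690 / 5.3317 = 0.1630
c = 13 / 0.118^0.1630 = 13 / 0.7059 = 18.42
S₃ = 18.42 × 35.4^0.1630 = 18.42 × 1.788 ≈ 32.94

33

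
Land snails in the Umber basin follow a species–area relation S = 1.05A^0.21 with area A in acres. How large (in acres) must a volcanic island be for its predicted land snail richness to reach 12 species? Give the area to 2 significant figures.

110000 acres

12 = 1.05 × A^0.21  ⇒  A^0.21 = 12/1.05 = 11.43
ln A = ln(11.43) / 0.21 = 2.4361 / 0.21 = 11.6006
A = e^11.6006 ≈ 109158 acres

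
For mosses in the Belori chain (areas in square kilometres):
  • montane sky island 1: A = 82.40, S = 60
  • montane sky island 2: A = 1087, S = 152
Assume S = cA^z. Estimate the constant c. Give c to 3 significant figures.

12.2

z = ln(S₂/S₁) / ln(A₂/A₁) = ln(152/60) / ln(1087/82.4) = 0.9295 / 2.5796 = 0.3603
c = S₁ / A₁^z = 60 / 82.4^0.3603 = 60 / 4.902 = 12.24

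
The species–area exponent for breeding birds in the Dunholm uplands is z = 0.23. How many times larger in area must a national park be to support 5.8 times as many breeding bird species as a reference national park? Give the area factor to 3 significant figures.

2090

(A₂/A₁)^0.23 = 5.8, so A₂/A₁ = 5.8^(1/0.23) = 5.8^4.348
ln(A₂/A₁) = ln 5.8 / 0.23 = 1.7579 / 0.23 = 7.6429
A₂/A₁ = e^7.6429 ≈ 2086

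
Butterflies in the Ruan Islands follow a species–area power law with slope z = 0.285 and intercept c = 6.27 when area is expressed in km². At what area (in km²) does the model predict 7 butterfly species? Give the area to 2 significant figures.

7 = 6.27 × A^0.285  ⇒  A^0.285 = 7/6.27 = 1.116
ln A = ln(1.116) / 0.285 = 0.1101 / 0.285 = 0.3864
A = e^0.3864 ≈ 1.472 km²

1.5 km²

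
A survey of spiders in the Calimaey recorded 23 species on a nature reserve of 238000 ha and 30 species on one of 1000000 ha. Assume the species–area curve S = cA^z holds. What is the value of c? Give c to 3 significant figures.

z = ln(S₂/S₁) / ln(A₂/A₁) = ln(30/23) / ln(1000000/238000) = 0.2657 / 1.4355 = 0.1851
c = S₁ / A₁^z = 23 / 238000^0.1851 = 23 / 9.89 = 2.326

2.33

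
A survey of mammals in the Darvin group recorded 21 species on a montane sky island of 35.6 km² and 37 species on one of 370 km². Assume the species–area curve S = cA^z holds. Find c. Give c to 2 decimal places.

z = ln(S₂/S₁) / ln(A₂/A₁) = ln(37/21) / ln(370/35.6) = 0.5664 / 2.3412 = 0.2419
c = S₁ / A₁^z = 21 / 35.6^0.2419 = 21 / 2.373 = 8.849

8.85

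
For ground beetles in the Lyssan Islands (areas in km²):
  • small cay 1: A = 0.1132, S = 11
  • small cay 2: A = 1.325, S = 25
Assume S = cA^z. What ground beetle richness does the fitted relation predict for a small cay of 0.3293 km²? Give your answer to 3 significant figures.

z = ln(25/11) / ln(1.325/0.1132) = 0.8210 / 2.4600 = 0.3337
c = 11 / 0.1132^0.3337 = 11 / 0.4833 = 22.76
S₃ = 22.76 × 0.3293^0.3337 = 22.76 × 0.6902 ≈ 15.71

15.7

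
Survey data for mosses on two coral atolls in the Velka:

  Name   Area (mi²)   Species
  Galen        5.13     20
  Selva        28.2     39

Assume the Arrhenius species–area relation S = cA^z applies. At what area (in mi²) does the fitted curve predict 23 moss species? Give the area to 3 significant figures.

7.33 mi²

z = ln(39/20) / ln(28.2/5.13) = 0.6678 / 1.7042 = 0.3919
c = 20 / 5.13^0.3919 = 20 / 1.898 = 10.54
A = (23/10.54)^(1/0.3919) ⇒ ln A = ln(2.183)/0.3919 = 1.9918
A = e^1.9918 ≈ 7.328 mi²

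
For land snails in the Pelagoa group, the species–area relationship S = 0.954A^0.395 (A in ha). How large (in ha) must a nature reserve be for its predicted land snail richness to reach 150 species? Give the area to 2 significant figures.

360000 ha

150 = 0.954 × A^0.395  ⇒  A^0.395 = 150/0.954 = 157.2
ln A = ln(157.2) / 0.395 = 5.0577 / 0.395 = 12.8044
A = e^12.8044 ≈ 363804 ha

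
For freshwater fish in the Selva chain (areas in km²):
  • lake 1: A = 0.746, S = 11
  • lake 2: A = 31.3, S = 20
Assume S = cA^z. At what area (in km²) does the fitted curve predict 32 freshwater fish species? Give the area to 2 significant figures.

590 km²

z = ln(20/11) / ln(31.3/0.746) = 0.5978 / 3.7366 = 0.1600
c = 11 / 0.746^0.1600 = 11 / 0.9542 = 11.53
A = (32/11.53)^(1/0.1600) ⇒ ln A = ln(2.776)/0.1600 = 6.3813
A = e^6.3813 ≈ 590.7 km²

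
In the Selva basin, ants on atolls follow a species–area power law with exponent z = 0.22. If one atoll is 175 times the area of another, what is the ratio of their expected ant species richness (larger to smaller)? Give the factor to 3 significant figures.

3.12

S₂/S₁ = (A₂/A₁)^z = 175^0.22
ln(S₂/S₁) = 0.22 × ln 175 = 0.22 × 5.1648 = 1.1363
S₂/S₁ = e^1.1363 ≈ 3.115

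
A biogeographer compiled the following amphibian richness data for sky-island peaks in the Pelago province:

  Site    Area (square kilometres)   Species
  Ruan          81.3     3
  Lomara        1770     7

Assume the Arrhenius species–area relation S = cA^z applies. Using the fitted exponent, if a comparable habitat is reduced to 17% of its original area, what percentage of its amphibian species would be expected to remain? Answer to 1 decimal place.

z = ln(7/3) / ln(1770/81.3) = 0.8473 / 3.0806 = 0.2750
S_new/S_old = (A_new/A_old)^z = 0.17^0.2750 = exp(0.2750 × -1.7720) = 0.6142

61.4%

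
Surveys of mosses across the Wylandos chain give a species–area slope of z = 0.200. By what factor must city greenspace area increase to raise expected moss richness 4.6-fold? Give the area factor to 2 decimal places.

(A₂/A₁)^0.2 = 4.6, so A₂/A₁ = 4.6^(1/0.2) = 4.6^5
ln(A₂/A₁) = ln 4.6 / 0.2 = 1.5261 / 0.2 = 7.6303
A₂/A₁ = e^7.6303 ≈ 2060

2059.63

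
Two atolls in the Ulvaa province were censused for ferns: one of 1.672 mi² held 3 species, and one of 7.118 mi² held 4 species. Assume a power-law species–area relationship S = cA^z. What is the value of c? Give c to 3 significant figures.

z = ln(S₂/S₁) / ln(A₂/A₁) = ln(4/3) / ln(7.118/1.672) = 0.2877 / 1.4486 = 0.1986
c = S₁ / A₁^z = 3 / 1.672^0.1986 = 3 / 1.107 = 2.709

2.71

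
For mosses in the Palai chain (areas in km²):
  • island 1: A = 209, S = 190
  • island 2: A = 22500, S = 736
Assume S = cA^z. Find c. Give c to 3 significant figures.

z = ln(S₂/S₁) / ln(A₂/A₁) = ln(736/190) / ln(22500/209) = 1.3542 / 4.6789 = 0.2894
c = S₁ / A₁^z = 190 / 209^0.2894 = 190 / 4.694 = 40.48

40.5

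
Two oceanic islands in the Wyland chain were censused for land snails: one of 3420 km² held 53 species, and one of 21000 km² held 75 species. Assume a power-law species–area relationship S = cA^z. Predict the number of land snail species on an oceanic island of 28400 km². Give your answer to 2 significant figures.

z = ln(75/53) / ln(21000/3420) = 0.3472 / 1.8149 = 0.1913
c = 53 / 3420^0.1913 = 53 / 4.743 = 11.17
S₃ = 11.17 × 28400^0.1913 = 11.17 × 7.111 ≈ 79.46

79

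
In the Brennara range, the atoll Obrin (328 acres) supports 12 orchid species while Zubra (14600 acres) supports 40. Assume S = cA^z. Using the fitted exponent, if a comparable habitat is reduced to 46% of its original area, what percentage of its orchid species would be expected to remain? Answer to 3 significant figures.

z = ln(40/12) / ln(14600/328) = 1.2040 / 3.7958 = 0.3172
S_new/S_old = (A_new/A_old)^z = 0.46^0.3172 = exp(0.3172 × -0.7765) = 0.7817

78.2%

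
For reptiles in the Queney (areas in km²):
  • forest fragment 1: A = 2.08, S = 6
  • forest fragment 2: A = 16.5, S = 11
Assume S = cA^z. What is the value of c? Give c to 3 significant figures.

4.84

z = ln(S₂/S₁) / ln(A₂/A₁) = ln(11/6) / ln(16.5/2.08) = 0.6061 / 2.0710 = 0.2927
c = S₁ / A₁^z = 6 / 2.08^0.2927 = 6 / 1.239 = 4.842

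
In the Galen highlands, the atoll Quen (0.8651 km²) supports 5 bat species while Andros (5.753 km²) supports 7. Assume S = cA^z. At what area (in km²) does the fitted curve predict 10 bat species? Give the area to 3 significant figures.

z = ln(7/5) / ln(5.753/0.8651) = 0.3365 / 1.8946 = 0.1776
c = 5 / 0.8651^0.1776 = 5 / 0.9746 = 5.13
A = (10/5.13)^(1/0.1776) ⇒ ln A = ln(1.949)/0.1776 = 3.7581
A = e^3.7581 ≈ 42.87 km²

42.9 km²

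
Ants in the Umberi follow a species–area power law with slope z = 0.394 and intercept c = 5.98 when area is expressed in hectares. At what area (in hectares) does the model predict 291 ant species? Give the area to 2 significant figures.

291 = 5.98 × A^0.394  ⇒  A^0.394 = 291/5.98 = 48.66
ln A = ln(48.66) / 0.394 = 3.8849 / 0.394 = 9.8602
A = e^9.8602 ≈ 19152 hectares

19000 hectares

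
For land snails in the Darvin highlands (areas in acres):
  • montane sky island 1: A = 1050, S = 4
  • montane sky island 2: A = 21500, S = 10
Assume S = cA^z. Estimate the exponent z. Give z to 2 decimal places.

Taking logs: ln S = ln c + z ln A, so z = (ln S₂ − ln S₁)/(ln A₂ − ln A₁).
z = ln(10/4) / ln(21500/1050) = ln(2.5) / ln(20.48) = 0.9163 / 3.0193 = 0.3035

0.30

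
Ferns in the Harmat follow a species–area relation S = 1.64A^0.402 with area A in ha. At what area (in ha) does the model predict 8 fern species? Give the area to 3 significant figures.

8 = 1.64 × A^0.402  ⇒  A^0.402 = 8/1.64 = 4.878
ln A = ln(4.878) / 0.402 = 1.5847 / 0.402 = 3.9422
A = e^3.9422 ≈ 51.53 ha

51.5 ha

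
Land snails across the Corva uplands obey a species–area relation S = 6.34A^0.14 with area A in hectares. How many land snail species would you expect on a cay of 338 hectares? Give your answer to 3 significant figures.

S = 6.34 × 338^0.14
ln S = ln 6.34 + 0.14 × ln 338 = 1.8469 + 0.14 × 5.8230 = 2.6621
S = e^2.6621 ≈ 14.33

14.3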